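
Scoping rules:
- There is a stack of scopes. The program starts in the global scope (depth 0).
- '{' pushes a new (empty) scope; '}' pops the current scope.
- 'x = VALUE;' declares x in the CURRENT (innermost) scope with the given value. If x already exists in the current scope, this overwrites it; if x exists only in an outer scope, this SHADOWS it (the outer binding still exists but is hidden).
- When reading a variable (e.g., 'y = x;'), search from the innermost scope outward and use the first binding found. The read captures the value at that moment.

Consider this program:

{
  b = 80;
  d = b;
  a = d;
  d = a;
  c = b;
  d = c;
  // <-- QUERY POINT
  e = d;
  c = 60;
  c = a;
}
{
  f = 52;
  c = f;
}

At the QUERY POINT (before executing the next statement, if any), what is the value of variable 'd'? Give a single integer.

Step 1: enter scope (depth=1)
Step 2: declare b=80 at depth 1
Step 3: declare d=(read b)=80 at depth 1
Step 4: declare a=(read d)=80 at depth 1
Step 5: declare d=(read a)=80 at depth 1
Step 6: declare c=(read b)=80 at depth 1
Step 7: declare d=(read c)=80 at depth 1
Visible at query point: a=80 b=80 c=80 d=80

Answer: 80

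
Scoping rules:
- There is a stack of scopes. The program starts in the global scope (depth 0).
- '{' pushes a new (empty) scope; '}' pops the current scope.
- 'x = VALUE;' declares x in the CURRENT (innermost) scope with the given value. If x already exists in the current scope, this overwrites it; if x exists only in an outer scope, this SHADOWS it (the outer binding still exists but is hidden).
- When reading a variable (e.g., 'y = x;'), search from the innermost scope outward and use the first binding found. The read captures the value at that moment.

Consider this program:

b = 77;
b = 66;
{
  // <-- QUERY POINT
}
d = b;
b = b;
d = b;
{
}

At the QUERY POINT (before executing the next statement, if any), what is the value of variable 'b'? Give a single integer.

Answer: 66

Derivation:
Step 1: declare b=77 at depth 0
Step 2: declare b=66 at depth 0
Step 3: enter scope (depth=1)
Visible at query point: b=66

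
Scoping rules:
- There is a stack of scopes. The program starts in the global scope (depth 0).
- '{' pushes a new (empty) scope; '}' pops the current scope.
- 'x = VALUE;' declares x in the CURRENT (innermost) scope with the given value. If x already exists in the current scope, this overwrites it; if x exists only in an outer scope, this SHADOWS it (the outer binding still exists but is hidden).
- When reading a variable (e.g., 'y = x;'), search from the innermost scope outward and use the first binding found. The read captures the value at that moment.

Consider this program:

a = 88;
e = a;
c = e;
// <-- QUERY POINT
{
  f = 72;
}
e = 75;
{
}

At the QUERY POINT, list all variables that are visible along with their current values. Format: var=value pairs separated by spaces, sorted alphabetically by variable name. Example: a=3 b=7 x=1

Answer: a=88 c=88 e=88

Derivation:
Step 1: declare a=88 at depth 0
Step 2: declare e=(read a)=88 at depth 0
Step 3: declare c=(read e)=88 at depth 0
Visible at query point: a=88 c=88 e=88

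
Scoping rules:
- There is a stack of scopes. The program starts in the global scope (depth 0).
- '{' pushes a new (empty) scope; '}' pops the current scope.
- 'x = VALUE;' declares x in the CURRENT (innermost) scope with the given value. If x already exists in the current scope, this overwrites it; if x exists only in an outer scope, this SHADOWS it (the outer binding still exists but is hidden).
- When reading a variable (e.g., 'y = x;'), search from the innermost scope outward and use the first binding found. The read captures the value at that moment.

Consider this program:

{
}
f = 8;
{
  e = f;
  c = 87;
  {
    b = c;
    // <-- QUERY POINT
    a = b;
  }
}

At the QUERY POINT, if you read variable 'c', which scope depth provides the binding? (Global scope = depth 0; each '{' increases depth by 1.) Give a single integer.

Step 1: enter scope (depth=1)
Step 2: exit scope (depth=0)
Step 3: declare f=8 at depth 0
Step 4: enter scope (depth=1)
Step 5: declare e=(read f)=8 at depth 1
Step 6: declare c=87 at depth 1
Step 7: enter scope (depth=2)
Step 8: declare b=(read c)=87 at depth 2
Visible at query point: b=87 c=87 e=8 f=8

Answer: 1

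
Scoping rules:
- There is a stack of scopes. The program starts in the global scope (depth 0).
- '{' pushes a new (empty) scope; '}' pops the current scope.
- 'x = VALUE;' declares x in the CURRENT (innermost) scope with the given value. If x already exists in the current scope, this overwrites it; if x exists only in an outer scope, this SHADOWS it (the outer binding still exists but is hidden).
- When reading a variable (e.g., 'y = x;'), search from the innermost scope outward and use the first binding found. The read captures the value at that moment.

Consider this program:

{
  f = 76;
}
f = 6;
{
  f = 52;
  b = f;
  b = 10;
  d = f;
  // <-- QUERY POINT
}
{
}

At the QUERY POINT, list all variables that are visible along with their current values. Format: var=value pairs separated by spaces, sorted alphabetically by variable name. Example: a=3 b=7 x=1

Step 1: enter scope (depth=1)
Step 2: declare f=76 at depth 1
Step 3: exit scope (depth=0)
Step 4: declare f=6 at depth 0
Step 5: enter scope (depth=1)
Step 6: declare f=52 at depth 1
Step 7: declare b=(read f)=52 at depth 1
Step 8: declare b=10 at depth 1
Step 9: declare d=(read f)=52 at depth 1
Visible at query point: b=10 d=52 f=52

Answer: b=10 d=52 f=52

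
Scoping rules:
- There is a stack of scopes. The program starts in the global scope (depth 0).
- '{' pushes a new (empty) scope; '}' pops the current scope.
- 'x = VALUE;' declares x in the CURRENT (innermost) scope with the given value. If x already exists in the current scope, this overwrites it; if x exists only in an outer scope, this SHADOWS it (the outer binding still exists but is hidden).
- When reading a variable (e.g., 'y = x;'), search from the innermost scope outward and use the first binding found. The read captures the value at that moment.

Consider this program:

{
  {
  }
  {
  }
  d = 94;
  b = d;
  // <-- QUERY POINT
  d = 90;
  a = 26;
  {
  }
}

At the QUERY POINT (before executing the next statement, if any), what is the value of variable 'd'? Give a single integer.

Answer: 94

Derivation:
Step 1: enter scope (depth=1)
Step 2: enter scope (depth=2)
Step 3: exit scope (depth=1)
Step 4: enter scope (depth=2)
Step 5: exit scope (depth=1)
Step 6: declare d=94 at depth 1
Step 7: declare b=(read d)=94 at depth 1
Visible at query point: b=94 d=94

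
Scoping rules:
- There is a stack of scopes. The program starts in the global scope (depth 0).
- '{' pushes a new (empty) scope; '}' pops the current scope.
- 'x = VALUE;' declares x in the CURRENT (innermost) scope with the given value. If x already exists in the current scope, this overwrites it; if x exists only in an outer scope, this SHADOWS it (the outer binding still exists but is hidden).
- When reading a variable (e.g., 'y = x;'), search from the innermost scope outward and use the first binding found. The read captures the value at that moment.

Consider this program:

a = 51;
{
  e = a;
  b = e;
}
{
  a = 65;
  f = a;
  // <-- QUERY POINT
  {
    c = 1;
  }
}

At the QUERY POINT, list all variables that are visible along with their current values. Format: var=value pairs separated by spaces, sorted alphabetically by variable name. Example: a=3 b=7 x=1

Answer: a=65 f=65

Derivation:
Step 1: declare a=51 at depth 0
Step 2: enter scope (depth=1)
Step 3: declare e=(read a)=51 at depth 1
Step 4: declare b=(read e)=51 at depth 1
Step 5: exit scope (depth=0)
Step 6: enter scope (depth=1)
Step 7: declare a=65 at depth 1
Step 8: declare f=(read a)=65 at depth 1
Visible at query point: a=65 f=65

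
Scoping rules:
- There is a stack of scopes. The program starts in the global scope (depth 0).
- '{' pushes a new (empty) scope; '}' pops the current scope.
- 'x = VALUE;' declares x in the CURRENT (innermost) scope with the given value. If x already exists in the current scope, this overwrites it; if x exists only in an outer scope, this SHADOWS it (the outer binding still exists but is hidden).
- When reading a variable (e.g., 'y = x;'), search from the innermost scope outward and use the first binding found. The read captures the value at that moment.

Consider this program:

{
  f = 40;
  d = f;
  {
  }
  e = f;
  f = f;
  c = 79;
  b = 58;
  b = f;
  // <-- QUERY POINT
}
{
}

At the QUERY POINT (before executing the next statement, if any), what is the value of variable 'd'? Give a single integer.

Answer: 40

Derivation:
Step 1: enter scope (depth=1)
Step 2: declare f=40 at depth 1
Step 3: declare d=(read f)=40 at depth 1
Step 4: enter scope (depth=2)
Step 5: exit scope (depth=1)
Step 6: declare e=(read f)=40 at depth 1
Step 7: declare f=(read f)=40 at depth 1
Step 8: declare c=79 at depth 1
Step 9: declare b=58 at depth 1
Step 10: declare b=(read f)=40 at depth 1
Visible at query point: b=40 c=79 d=40 e=40 f=40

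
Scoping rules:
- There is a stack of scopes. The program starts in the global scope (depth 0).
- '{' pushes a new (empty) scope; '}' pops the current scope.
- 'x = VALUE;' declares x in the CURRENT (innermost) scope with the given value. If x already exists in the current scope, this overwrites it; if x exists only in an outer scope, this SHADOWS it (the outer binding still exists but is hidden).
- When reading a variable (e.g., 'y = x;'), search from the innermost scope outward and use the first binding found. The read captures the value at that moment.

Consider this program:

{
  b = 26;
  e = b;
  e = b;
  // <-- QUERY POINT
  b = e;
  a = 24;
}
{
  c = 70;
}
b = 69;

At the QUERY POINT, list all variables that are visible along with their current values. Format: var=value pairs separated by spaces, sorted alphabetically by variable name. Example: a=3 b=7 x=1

Answer: b=26 e=26

Derivation:
Step 1: enter scope (depth=1)
Step 2: declare b=26 at depth 1
Step 3: declare e=(read b)=26 at depth 1
Step 4: declare e=(read b)=26 at depth 1
Visible at query point: b=26 e=26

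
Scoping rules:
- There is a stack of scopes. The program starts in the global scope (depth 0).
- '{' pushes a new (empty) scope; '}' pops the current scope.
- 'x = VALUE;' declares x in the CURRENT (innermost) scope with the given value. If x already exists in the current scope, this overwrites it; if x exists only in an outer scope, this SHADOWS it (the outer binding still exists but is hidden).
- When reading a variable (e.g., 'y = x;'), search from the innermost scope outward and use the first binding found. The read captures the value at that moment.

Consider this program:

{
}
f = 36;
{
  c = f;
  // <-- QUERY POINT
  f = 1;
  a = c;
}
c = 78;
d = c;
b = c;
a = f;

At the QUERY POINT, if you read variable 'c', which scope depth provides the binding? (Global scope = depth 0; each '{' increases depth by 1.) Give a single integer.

Answer: 1

Derivation:
Step 1: enter scope (depth=1)
Step 2: exit scope (depth=0)
Step 3: declare f=36 at depth 0
Step 4: enter scope (depth=1)
Step 5: declare c=(read f)=36 at depth 1
Visible at query point: c=36 f=36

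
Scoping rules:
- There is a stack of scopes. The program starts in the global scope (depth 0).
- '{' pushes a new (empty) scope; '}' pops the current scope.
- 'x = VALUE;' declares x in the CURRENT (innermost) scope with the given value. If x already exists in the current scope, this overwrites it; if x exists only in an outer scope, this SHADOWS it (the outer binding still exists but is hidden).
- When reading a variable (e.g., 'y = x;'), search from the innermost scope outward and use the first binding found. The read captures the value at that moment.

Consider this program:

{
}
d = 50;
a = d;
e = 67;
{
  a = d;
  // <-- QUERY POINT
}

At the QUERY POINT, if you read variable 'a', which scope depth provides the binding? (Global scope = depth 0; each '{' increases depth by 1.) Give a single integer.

Answer: 1

Derivation:
Step 1: enter scope (depth=1)
Step 2: exit scope (depth=0)
Step 3: declare d=50 at depth 0
Step 4: declare a=(read d)=50 at depth 0
Step 5: declare e=67 at depth 0
Step 6: enter scope (depth=1)
Step 7: declare a=(read d)=50 at depth 1
Visible at query point: a=50 d=50 e=67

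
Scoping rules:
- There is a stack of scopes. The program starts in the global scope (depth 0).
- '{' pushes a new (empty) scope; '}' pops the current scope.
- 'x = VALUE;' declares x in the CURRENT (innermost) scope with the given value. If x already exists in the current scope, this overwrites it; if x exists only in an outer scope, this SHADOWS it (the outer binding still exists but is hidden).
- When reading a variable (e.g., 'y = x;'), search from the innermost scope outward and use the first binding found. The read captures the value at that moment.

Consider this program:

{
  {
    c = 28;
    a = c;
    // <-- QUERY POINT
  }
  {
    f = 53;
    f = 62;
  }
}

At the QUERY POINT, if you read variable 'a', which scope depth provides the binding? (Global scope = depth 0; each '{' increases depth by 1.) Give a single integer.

Step 1: enter scope (depth=1)
Step 2: enter scope (depth=2)
Step 3: declare c=28 at depth 2
Step 4: declare a=(read c)=28 at depth 2
Visible at query point: a=28 c=28

Answer: 2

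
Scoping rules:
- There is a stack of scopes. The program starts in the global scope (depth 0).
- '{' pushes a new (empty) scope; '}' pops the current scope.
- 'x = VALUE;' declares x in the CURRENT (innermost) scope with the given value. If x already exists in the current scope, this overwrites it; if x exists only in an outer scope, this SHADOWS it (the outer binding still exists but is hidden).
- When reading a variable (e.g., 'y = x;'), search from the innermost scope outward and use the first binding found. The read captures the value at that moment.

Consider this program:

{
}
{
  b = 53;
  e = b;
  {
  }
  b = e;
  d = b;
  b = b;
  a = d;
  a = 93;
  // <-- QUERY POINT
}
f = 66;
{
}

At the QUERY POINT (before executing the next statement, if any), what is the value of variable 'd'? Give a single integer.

Answer: 53

Derivation:
Step 1: enter scope (depth=1)
Step 2: exit scope (depth=0)
Step 3: enter scope (depth=1)
Step 4: declare b=53 at depth 1
Step 5: declare e=(read b)=53 at depth 1
Step 6: enter scope (depth=2)
Step 7: exit scope (depth=1)
Step 8: declare b=(read e)=53 at depth 1
Step 9: declare d=(read b)=53 at depth 1
Step 10: declare b=(read b)=53 at depth 1
Step 11: declare a=(read d)=53 at depth 1
Step 12: declare a=93 at depth 1
Visible at query point: a=93 b=53 d=53 e=53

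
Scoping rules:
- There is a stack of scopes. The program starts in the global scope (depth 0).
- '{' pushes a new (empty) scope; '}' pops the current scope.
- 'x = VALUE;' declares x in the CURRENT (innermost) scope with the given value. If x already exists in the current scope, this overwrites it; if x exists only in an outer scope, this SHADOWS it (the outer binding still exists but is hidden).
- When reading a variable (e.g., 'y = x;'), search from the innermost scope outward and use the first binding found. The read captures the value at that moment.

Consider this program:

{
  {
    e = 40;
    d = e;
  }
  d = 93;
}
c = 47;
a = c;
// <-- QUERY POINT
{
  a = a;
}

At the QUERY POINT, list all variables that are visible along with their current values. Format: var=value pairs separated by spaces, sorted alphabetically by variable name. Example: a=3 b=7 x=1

Step 1: enter scope (depth=1)
Step 2: enter scope (depth=2)
Step 3: declare e=40 at depth 2
Step 4: declare d=(read e)=40 at depth 2
Step 5: exit scope (depth=1)
Step 6: declare d=93 at depth 1
Step 7: exit scope (depth=0)
Step 8: declare c=47 at depth 0
Step 9: declare a=(read c)=47 at depth 0
Visible at query point: a=47 c=47

Answer: a=47 c=47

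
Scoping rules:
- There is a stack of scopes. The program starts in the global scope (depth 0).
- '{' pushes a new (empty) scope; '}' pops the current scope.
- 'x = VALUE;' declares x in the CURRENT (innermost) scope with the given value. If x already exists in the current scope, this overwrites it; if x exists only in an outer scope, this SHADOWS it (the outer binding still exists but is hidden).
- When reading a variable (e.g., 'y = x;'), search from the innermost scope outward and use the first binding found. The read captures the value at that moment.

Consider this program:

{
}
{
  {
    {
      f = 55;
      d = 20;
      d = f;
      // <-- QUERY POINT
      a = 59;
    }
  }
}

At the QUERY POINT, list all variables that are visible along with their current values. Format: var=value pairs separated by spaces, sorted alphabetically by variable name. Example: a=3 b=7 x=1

Answer: d=55 f=55

Derivation:
Step 1: enter scope (depth=1)
Step 2: exit scope (depth=0)
Step 3: enter scope (depth=1)
Step 4: enter scope (depth=2)
Step 5: enter scope (depth=3)
Step 6: declare f=55 at depth 3
Step 7: declare d=20 at depth 3
Step 8: declare d=(read f)=55 at depth 3
Visible at query point: d=55 f=55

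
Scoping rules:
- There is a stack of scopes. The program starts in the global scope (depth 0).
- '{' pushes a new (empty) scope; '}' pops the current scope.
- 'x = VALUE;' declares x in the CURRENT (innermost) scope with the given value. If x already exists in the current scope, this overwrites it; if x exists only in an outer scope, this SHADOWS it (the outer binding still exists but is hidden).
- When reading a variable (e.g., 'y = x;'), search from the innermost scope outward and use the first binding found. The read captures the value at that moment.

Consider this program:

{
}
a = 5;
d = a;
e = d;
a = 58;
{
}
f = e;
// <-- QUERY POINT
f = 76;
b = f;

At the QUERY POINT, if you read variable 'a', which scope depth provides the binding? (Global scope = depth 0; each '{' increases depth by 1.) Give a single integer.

Step 1: enter scope (depth=1)
Step 2: exit scope (depth=0)
Step 3: declare a=5 at depth 0
Step 4: declare d=(read a)=5 at depth 0
Step 5: declare e=(read d)=5 at depth 0
Step 6: declare a=58 at depth 0
Step 7: enter scope (depth=1)
Step 8: exit scope (depth=0)
Step 9: declare f=(read e)=5 at depth 0
Visible at query point: a=58 d=5 e=5 f=5

Answer: 0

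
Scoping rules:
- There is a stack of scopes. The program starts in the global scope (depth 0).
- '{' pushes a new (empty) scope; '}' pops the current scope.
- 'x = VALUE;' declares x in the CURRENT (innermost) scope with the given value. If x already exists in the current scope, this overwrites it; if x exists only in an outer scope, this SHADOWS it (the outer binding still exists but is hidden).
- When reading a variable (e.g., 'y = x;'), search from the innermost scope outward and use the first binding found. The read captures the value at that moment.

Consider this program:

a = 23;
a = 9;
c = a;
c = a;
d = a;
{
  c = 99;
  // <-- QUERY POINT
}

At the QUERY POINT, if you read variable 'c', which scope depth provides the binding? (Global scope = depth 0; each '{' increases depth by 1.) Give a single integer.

Answer: 1

Derivation:
Step 1: declare a=23 at depth 0
Step 2: declare a=9 at depth 0
Step 3: declare c=(read a)=9 at depth 0
Step 4: declare c=(read a)=9 at depth 0
Step 5: declare d=(read a)=9 at depth 0
Step 6: enter scope (depth=1)
Step 7: declare c=99 at depth 1
Visible at query point: a=9 c=99 d=9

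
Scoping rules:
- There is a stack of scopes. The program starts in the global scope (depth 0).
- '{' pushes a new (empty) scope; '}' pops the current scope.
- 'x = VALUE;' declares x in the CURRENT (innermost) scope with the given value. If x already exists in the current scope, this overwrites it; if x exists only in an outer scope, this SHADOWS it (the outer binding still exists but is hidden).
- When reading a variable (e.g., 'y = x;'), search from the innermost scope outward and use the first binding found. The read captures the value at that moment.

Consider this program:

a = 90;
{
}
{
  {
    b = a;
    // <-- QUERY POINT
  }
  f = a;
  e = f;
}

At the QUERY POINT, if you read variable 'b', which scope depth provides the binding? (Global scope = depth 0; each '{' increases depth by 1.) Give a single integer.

Step 1: declare a=90 at depth 0
Step 2: enter scope (depth=1)
Step 3: exit scope (depth=0)
Step 4: enter scope (depth=1)
Step 5: enter scope (depth=2)
Step 6: declare b=(read a)=90 at depth 2
Visible at query point: a=90 b=90

Answer: 2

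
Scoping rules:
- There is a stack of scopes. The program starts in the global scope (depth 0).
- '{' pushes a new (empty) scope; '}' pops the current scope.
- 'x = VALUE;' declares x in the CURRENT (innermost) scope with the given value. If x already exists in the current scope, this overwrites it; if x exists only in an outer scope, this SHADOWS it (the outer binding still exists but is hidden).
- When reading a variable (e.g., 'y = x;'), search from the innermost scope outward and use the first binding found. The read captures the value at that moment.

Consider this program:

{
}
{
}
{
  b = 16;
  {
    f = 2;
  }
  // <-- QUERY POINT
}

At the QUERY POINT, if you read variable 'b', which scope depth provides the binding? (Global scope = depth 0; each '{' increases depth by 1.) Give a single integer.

Answer: 1

Derivation:
Step 1: enter scope (depth=1)
Step 2: exit scope (depth=0)
Step 3: enter scope (depth=1)
Step 4: exit scope (depth=0)
Step 5: enter scope (depth=1)
Step 6: declare b=16 at depth 1
Step 7: enter scope (depth=2)
Step 8: declare f=2 at depth 2
Step 9: exit scope (depth=1)
Visible at query point: b=16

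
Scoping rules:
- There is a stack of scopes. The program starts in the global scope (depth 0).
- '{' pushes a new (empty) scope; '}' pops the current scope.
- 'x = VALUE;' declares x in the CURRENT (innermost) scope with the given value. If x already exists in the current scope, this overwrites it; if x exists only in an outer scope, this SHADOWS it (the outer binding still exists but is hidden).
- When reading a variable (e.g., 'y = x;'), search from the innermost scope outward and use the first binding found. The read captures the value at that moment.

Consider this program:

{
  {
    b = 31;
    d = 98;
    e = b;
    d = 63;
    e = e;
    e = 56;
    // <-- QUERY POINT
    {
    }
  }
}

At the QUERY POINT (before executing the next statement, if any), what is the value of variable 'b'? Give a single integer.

Answer: 31

Derivation:
Step 1: enter scope (depth=1)
Step 2: enter scope (depth=2)
Step 3: declare b=31 at depth 2
Step 4: declare d=98 at depth 2
Step 5: declare e=(read b)=31 at depth 2
Step 6: declare d=63 at depth 2
Step 7: declare e=(read e)=31 at depth 2
Step 8: declare e=56 at depth 2
Visible at query point: b=31 d=63 e=56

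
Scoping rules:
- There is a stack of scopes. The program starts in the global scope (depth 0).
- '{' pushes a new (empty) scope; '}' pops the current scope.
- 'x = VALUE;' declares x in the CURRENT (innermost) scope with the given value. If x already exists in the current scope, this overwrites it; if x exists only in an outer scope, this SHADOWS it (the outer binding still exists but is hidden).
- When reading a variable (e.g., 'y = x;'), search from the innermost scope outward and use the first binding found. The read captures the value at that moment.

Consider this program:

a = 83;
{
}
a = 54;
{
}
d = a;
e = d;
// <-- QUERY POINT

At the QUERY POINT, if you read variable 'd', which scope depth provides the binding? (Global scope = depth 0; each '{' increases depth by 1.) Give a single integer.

Answer: 0

Derivation:
Step 1: declare a=83 at depth 0
Step 2: enter scope (depth=1)
Step 3: exit scope (depth=0)
Step 4: declare a=54 at depth 0
Step 5: enter scope (depth=1)
Step 6: exit scope (depth=0)
Step 7: declare d=(read a)=54 at depth 0
Step 8: declare e=(read d)=54 at depth 0
Visible at query point: a=54 d=54 e=54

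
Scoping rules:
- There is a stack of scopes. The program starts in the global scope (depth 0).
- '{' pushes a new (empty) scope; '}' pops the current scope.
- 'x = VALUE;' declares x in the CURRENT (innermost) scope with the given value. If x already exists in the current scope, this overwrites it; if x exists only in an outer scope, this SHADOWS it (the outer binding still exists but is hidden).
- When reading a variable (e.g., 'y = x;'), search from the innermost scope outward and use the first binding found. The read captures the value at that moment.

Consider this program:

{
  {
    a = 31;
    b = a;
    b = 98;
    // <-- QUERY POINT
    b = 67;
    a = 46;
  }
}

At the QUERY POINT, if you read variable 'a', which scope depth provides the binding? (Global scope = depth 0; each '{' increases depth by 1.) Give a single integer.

Answer: 2

Derivation:
Step 1: enter scope (depth=1)
Step 2: enter scope (depth=2)
Step 3: declare a=31 at depth 2
Step 4: declare b=(read a)=31 at depth 2
Step 5: declare b=98 at depth 2
Visible at query point: a=31 b=98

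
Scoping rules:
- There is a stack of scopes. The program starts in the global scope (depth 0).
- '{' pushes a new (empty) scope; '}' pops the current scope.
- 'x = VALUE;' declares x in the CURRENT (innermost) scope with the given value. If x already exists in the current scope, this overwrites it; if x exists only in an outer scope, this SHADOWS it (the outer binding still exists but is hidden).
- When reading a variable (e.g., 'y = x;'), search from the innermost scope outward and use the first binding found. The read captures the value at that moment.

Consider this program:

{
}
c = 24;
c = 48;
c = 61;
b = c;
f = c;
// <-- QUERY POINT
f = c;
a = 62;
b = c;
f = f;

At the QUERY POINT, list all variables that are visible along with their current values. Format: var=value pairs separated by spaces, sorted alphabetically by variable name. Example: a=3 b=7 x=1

Step 1: enter scope (depth=1)
Step 2: exit scope (depth=0)
Step 3: declare c=24 at depth 0
Step 4: declare c=48 at depth 0
Step 5: declare c=61 at depth 0
Step 6: declare b=(read c)=61 at depth 0
Step 7: declare f=(read c)=61 at depth 0
Visible at query point: b=61 c=61 f=61

Answer: b=61 c=61 f=61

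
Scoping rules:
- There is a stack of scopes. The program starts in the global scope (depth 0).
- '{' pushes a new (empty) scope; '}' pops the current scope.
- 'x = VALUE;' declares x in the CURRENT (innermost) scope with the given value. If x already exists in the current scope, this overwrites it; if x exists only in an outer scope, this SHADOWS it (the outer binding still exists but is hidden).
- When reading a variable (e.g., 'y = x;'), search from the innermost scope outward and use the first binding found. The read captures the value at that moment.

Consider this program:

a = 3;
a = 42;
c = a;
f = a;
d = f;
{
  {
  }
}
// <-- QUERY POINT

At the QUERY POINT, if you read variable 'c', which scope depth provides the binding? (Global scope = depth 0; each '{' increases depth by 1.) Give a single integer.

Answer: 0

Derivation:
Step 1: declare a=3 at depth 0
Step 2: declare a=42 at depth 0
Step 3: declare c=(read a)=42 at depth 0
Step 4: declare f=(read a)=42 at depth 0
Step 5: declare d=(read f)=42 at depth 0
Step 6: enter scope (depth=1)
Step 7: enter scope (depth=2)
Step 8: exit scope (depth=1)
Step 9: exit scope (depth=0)
Visible at query point: a=42 c=42 d=42 f=42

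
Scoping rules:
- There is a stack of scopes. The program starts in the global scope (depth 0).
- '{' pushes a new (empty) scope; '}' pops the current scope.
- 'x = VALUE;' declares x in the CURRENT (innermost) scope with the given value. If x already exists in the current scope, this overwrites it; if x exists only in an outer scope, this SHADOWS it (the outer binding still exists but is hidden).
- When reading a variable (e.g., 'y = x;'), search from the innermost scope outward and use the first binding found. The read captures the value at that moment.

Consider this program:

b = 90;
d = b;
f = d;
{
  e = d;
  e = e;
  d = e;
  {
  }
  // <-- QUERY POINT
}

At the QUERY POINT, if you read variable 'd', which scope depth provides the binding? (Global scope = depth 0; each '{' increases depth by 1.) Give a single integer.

Answer: 1

Derivation:
Step 1: declare b=90 at depth 0
Step 2: declare d=(read b)=90 at depth 0
Step 3: declare f=(read d)=90 at depth 0
Step 4: enter scope (depth=1)
Step 5: declare e=(read d)=90 at depth 1
Step 6: declare e=(read e)=90 at depth 1
Step 7: declare d=(read e)=90 at depth 1
Step 8: enter scope (depth=2)
Step 9: exit scope (depth=1)
Visible at query point: b=90 d=90 e=90 f=90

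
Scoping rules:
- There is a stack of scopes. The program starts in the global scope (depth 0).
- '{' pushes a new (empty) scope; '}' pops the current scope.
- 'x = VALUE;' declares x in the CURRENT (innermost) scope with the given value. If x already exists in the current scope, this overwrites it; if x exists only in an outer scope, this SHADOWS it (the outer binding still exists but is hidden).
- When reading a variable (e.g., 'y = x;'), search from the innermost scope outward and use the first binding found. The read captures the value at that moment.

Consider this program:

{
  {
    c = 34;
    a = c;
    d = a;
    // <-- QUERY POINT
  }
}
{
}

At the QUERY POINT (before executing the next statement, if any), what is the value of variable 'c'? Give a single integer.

Answer: 34

Derivation:
Step 1: enter scope (depth=1)
Step 2: enter scope (depth=2)
Step 3: declare c=34 at depth 2
Step 4: declare a=(read c)=34 at depth 2
Step 5: declare d=(read a)=34 at depth 2
Visible at query point: a=34 c=34 d=34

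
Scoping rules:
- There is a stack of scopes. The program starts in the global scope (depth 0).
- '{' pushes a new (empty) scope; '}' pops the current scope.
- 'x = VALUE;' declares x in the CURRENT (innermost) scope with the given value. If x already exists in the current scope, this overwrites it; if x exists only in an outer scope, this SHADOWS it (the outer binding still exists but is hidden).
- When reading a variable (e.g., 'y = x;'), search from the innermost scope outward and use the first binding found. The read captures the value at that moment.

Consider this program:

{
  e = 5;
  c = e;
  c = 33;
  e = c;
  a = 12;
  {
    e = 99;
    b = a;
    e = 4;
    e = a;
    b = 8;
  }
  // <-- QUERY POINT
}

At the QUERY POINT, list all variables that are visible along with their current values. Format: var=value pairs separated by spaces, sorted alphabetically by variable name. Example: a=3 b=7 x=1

Answer: a=12 c=33 e=33

Derivation:
Step 1: enter scope (depth=1)
Step 2: declare e=5 at depth 1
Step 3: declare c=(read e)=5 at depth 1
Step 4: declare c=33 at depth 1
Step 5: declare e=(read c)=33 at depth 1
Step 6: declare a=12 at depth 1
Step 7: enter scope (depth=2)
Step 8: declare e=99 at depth 2
Step 9: declare b=(read a)=12 at depth 2
Step 10: declare e=4 at depth 2
Step 11: declare e=(read a)=12 at depth 2
Step 12: declare b=8 at depth 2
Step 13: exit scope (depth=1)
Visible at query point: a=12 c=33 e=33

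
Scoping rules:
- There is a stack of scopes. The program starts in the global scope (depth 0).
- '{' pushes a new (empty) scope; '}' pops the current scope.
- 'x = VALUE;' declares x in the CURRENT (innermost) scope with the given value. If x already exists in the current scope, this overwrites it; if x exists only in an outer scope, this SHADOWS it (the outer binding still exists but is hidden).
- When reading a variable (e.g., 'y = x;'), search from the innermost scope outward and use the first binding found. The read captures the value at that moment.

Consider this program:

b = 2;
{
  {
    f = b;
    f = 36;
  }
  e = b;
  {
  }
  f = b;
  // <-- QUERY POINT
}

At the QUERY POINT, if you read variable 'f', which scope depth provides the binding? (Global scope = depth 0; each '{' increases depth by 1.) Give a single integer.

Answer: 1

Derivation:
Step 1: declare b=2 at depth 0
Step 2: enter scope (depth=1)
Step 3: enter scope (depth=2)
Step 4: declare f=(read b)=2 at depth 2
Step 5: declare f=36 at depth 2
Step 6: exit scope (depth=1)
Step 7: declare e=(read b)=2 at depth 1
Step 8: enter scope (depth=2)
Step 9: exit scope (depth=1)
Step 10: declare f=(read b)=2 at depth 1
Visible at query point: b=2 e=2 f=2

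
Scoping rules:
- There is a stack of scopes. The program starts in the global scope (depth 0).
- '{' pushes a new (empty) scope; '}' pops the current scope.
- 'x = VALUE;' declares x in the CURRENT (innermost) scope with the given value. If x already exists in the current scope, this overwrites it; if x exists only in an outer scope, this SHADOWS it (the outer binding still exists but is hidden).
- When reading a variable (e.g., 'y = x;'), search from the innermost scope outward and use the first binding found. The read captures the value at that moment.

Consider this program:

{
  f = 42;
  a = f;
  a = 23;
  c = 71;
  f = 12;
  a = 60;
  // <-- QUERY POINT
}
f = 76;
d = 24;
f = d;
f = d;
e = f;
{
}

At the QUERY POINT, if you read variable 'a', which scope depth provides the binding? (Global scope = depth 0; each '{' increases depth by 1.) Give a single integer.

Answer: 1

Derivation:
Step 1: enter scope (depth=1)
Step 2: declare f=42 at depth 1
Step 3: declare a=(read f)=42 at depth 1
Step 4: declare a=23 at depth 1
Step 5: declare c=71 at depth 1
Step 6: declare f=12 at depth 1
Step 7: declare a=60 at depth 1
Visible at query point: a=60 c=71 f=12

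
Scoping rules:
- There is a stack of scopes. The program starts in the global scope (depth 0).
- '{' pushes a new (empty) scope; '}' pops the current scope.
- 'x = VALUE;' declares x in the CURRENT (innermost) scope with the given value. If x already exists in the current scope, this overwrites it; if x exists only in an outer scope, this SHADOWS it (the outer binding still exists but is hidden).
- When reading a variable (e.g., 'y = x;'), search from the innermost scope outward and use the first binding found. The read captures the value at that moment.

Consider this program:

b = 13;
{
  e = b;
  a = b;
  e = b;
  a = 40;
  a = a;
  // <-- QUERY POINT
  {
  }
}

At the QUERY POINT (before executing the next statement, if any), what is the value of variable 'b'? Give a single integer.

Answer: 13

Derivation:
Step 1: declare b=13 at depth 0
Step 2: enter scope (depth=1)
Step 3: declare e=(read b)=13 at depth 1
Step 4: declare a=(read b)=13 at depth 1
Step 5: declare e=(read b)=13 at depth 1
Step 6: declare a=40 at depth 1
Step 7: declare a=(read a)=40 at depth 1
Visible at query point: a=40 b=13 e=13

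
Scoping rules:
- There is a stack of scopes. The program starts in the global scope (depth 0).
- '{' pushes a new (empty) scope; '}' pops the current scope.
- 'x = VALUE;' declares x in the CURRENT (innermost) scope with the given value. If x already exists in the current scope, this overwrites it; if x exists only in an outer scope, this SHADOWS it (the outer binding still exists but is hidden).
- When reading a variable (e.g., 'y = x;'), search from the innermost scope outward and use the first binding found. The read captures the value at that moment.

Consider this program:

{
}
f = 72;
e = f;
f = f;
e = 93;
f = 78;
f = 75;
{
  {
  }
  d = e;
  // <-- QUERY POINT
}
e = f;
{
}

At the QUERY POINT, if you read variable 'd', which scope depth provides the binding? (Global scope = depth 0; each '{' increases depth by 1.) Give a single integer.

Step 1: enter scope (depth=1)
Step 2: exit scope (depth=0)
Step 3: declare f=72 at depth 0
Step 4: declare e=(read f)=72 at depth 0
Step 5: declare f=(read f)=72 at depth 0
Step 6: declare e=93 at depth 0
Step 7: declare f=78 at depth 0
Step 8: declare f=75 at depth 0
Step 9: enter scope (depth=1)
Step 10: enter scope (depth=2)
Step 11: exit scope (depth=1)
Step 12: declare d=(read e)=93 at depth 1
Visible at query point: d=93 e=93 f=75

Answer: 1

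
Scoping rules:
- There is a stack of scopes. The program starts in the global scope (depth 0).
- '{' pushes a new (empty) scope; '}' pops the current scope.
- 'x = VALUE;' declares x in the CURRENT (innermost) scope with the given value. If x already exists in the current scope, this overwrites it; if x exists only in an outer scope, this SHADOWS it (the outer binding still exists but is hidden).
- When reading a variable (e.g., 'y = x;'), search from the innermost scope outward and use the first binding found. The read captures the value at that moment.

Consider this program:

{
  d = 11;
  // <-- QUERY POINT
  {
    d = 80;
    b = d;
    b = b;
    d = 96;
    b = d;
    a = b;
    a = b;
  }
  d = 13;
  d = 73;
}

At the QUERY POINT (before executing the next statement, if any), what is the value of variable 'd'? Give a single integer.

Answer: 11

Derivation:
Step 1: enter scope (depth=1)
Step 2: declare d=11 at depth 1
Visible at query point: d=11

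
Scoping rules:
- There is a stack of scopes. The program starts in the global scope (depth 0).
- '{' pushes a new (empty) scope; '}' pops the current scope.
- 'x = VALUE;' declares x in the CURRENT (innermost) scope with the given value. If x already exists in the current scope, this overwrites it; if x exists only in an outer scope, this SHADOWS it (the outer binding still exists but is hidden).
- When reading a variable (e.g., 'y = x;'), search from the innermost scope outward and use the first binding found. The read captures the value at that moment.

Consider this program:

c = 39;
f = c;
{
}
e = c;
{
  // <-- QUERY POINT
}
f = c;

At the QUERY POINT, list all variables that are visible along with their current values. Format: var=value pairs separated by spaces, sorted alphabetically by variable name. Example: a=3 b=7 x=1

Answer: c=39 e=39 f=39

Derivation:
Step 1: declare c=39 at depth 0
Step 2: declare f=(read c)=39 at depth 0
Step 3: enter scope (depth=1)
Step 4: exit scope (depth=0)
Step 5: declare e=(read c)=39 at depth 0
Step 6: enter scope (depth=1)
Visible at query point: c=39 e=39 f=39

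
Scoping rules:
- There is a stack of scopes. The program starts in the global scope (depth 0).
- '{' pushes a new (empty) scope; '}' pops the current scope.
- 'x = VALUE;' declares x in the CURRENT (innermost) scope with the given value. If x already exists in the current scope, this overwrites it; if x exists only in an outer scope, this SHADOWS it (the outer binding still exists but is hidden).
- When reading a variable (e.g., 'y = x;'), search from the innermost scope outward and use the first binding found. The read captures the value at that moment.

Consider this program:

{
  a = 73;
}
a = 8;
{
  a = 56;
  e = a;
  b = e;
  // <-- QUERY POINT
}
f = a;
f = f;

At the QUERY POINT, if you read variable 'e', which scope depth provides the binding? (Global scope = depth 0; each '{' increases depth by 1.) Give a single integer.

Step 1: enter scope (depth=1)
Step 2: declare a=73 at depth 1
Step 3: exit scope (depth=0)
Step 4: declare a=8 at depth 0
Step 5: enter scope (depth=1)
Step 6: declare a=56 at depth 1
Step 7: declare e=(read a)=56 at depth 1
Step 8: declare b=(read e)=56 at depth 1
Visible at query point: a=56 b=56 e=56

Answer: 1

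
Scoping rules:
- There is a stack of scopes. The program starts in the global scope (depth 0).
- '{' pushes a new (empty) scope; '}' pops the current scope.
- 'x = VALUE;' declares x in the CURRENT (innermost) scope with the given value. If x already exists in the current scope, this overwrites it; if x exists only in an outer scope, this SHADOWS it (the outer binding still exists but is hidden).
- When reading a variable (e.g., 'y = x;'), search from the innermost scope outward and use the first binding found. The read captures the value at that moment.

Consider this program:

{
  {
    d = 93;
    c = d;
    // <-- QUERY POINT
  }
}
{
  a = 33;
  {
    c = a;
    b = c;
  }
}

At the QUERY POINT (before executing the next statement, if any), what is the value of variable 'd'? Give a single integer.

Answer: 93

Derivation:
Step 1: enter scope (depth=1)
Step 2: enter scope (depth=2)
Step 3: declare d=93 at depth 2
Step 4: declare c=(read d)=93 at depth 2
Visible at query point: c=93 d=93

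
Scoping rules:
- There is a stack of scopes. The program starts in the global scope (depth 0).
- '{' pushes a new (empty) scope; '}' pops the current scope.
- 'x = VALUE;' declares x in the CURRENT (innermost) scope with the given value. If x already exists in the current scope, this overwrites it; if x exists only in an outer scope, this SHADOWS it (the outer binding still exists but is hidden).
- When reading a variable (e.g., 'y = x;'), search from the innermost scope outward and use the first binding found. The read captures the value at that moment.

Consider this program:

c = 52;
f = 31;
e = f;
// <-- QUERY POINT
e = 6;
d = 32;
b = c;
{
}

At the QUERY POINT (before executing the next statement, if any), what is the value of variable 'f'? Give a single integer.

Answer: 31

Derivation:
Step 1: declare c=52 at depth 0
Step 2: declare f=31 at depth 0
Step 3: declare e=(read f)=31 at depth 0
Visible at query point: c=52 e=31 f=31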